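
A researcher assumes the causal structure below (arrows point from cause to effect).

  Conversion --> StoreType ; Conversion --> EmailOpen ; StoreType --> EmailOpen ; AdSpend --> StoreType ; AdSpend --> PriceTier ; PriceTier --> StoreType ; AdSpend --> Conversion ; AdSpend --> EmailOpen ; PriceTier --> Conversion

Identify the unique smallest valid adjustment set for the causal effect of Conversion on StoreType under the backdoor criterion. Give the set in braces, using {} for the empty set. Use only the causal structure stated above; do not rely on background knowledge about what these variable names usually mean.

Variables eligible for adjustment (non-descendants of Conversion, excluding Conversion and StoreType): {AdSpend, PriceTier}.
Backdoor paths from Conversion to StoreType:
  P1: Conversion <- AdSpend -> PriceTier -> StoreType
  P2: Conversion <- AdSpend -> StoreType
  P3: Conversion <- AdSpend -> EmailOpen <- StoreType
  P4: Conversion <- PriceTier <- AdSpend -> StoreType
  P5: Conversion <- PriceTier <- AdSpend -> EmailOpen <- StoreType
  P6: Conversion <- PriceTier -> StoreType
The empty set is not sufficient: P1 (Conversion <- AdSpend -> PriceTier -> StoreType) has no collider blocking it and no conditioned non-collider, so it is open.
Try {AdSpend, PriceTier}:
  P1: blocked at fork node AdSpend ∈ conditioning set.
  P2: blocked at fork node AdSpend ∈ conditioning set.
  P3: blocked at fork node AdSpend ∈ conditioning set.
  P4: blocked at chain node PriceTier ∈ conditioning set.
  P5: blocked at chain node PriceTier ∈ conditioning set.
  P6: blocked at fork node PriceTier ∈ conditioning set.
{AdSpend, PriceTier} contains no descendant of Conversion and blocks every backdoor path.
Every element of {AdSpend, PriceTier} is needed (dropping AdSpend leaves P2 open; dropping PriceTier leaves P6 open), so no proper subset is valid.
Among all size-2 subsets of the eligible variables, only {AdSpend, PriceTier} blocks every backdoor path, so it is the unique smallest valid adjustment set.

{AdSpend, PriceTier}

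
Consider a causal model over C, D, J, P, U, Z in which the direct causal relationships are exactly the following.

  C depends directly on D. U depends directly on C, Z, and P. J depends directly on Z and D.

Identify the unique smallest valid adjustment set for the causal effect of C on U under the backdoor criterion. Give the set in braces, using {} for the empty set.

{}

Variables eligible for adjustment (non-descendants of C, excluding C and U): {D, J, P, Z}.
Backdoor paths from C to U:
  P1: C <- D -> J <- Z -> U
Each backdoor path contains an unconditioned collider, so every path is already blocked with the empty conditioning set:
  P1: blocked at collider J (neither it nor any descendant is in the conditioning set).
The empty set is therefore the unique smallest valid set.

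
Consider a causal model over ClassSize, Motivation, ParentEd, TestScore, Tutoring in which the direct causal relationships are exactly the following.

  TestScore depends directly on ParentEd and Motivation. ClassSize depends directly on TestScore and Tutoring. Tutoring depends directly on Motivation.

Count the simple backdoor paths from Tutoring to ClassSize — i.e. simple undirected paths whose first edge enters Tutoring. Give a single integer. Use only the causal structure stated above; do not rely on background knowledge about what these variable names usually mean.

A backdoor path from Tutoring to ClassSize is any simple undirected path whose first edge points into Tutoring (i.e. leaves Tutoring via a parent).
Parents of Tutoring: {Motivation}.
Enumerating:
  P1: Tutoring <- Motivation -> TestScore -> ClassSize
That exhausts the simple backdoor paths. Count: 1.

1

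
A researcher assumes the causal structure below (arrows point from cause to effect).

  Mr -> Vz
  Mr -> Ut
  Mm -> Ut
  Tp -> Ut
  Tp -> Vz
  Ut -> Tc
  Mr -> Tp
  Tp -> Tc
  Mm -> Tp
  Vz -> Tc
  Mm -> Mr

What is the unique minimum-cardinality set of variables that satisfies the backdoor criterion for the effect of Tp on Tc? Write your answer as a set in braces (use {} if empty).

Variables eligible for adjustment (non-descendants of Tp, excluding Tp and Tc): {Mm, Mr}.
Backdoor paths from Tp to Tc:
  P1: Tp <- Mm -> Mr -> Vz -> Tc
  P2: Tp <- Mm -> Mr -> Ut -> Tc
  P3: Tp <- Mm -> Ut <- Mr -> Vz -> Tc
  P4: Tp <- Mm -> Ut -> Tc
  P5: Tp <- Mr <- Mm -> Ut -> Tc
  P6: Tp <- Mr -> Vz -> Tc
  P7: Tp <- Mr -> Ut -> Tc
The empty set is not sufficient: P1 (Tp <- Mm -> Mr -> Vz -> Tc) has no collider blocking it and no conditioned non-collider, so it is open.
Try {Mm, Mr}:
  P1: blocked at fork node Mm ∈ conditioning set.
  P2: blocked at fork node Mm ∈ conditioning set.
  P3: blocked at fork node Mm ∈ conditioning set.
  P4: blocked at fork node Mm ∈ conditioning set.
  P5: blocked at chain node Mr ∈ conditioning set.
  P6: blocked at fork node Mr ∈ conditioning set.
  P7: blocked at fork node Mr ∈ conditioning set.
{Mm, Mr} contains no descendant of Tp and blocks every backdoor path.
Every element of {Mm, Mr} is needed (dropping Mm leaves P4 open; dropping Mr leaves P6 open), so no proper subset is valid.
Among all size-2 subsets of the eligible variables, only {Mm, Mr} blocks every backdoor path, so it is the unique smallest valid adjustment set.

{Mm, Mr}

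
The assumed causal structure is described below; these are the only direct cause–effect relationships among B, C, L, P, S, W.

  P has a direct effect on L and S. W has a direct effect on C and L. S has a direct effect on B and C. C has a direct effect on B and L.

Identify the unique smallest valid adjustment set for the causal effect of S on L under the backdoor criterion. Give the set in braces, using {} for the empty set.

Variables eligible for adjustment (non-descendants of S, excluding S and L): {P, W}.
Backdoor paths from S to L:
  P1: S <- P -> L
The empty set is not sufficient: P1 (S <- P -> L) has no collider blocking it and no conditioned non-collider, so it is open.
Try {P}:
  P1: blocked at fork node P ∈ conditioning set.
{P} contains no descendant of S and blocks every backdoor path.
No other singleton works — e.g. {W} leaves P1 open — so {P} is the unique smallest valid adjustment set.

{P}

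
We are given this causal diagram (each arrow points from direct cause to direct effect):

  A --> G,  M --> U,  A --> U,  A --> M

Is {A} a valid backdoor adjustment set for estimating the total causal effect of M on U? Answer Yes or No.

Yes

Backdoor paths from M to U (paths whose first edge points into M):
  P1: M <- A -> U
Condition 1 (no descendant of M in the set): holds — descendants of M are {U}; none are in {A}.
Condition 2 (every backdoor path blocked by {A}):
  P1: blocked at fork node A ∈ conditioning set.
{A} satisfies the backdoor criterion.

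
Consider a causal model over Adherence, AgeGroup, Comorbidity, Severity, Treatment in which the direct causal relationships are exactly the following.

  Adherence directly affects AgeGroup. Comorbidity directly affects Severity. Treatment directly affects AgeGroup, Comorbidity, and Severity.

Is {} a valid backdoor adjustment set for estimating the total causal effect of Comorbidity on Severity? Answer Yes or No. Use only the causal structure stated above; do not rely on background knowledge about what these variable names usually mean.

No

Backdoor paths from Comorbidity to Severity (paths whose first edge points into Comorbidity):
  P1: Comorbidity <- Treatment -> Severity
Condition 1 (no descendant of Comorbidity in the set): holds — descendants of Comorbidity are {Severity}; none are in {}.
Condition 2 (every backdoor path blocked by {}):
  P1: open — no interior node is in the conditioning set.
{} does not satisfy the backdoor criterion.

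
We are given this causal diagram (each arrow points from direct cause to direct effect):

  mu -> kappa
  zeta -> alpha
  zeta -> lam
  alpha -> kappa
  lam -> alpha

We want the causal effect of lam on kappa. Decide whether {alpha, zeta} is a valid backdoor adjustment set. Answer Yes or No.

No

Backdoor paths from lam to kappa (paths whose first edge points into lam):
  P1: lam <- zeta -> alpha -> kappa
Condition 1 (no descendant of lam in the set): FAILS — alpha is a descendant of lam.
Condition 2 (every backdoor path blocked by {alpha, zeta}):
  P1: blocked at fork node zeta ∈ conditioning set.
{alpha, zeta} does not satisfy the backdoor criterion.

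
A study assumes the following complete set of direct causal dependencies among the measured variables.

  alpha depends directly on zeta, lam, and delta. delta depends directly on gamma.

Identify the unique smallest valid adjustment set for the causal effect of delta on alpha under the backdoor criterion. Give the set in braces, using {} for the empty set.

Variables eligible for adjustment (non-descendants of delta, excluding delta and alpha): {gamma, lam, zeta}.
Backdoor paths from delta to alpha:
  (none)
With no backdoor paths the empty set already satisfies the criterion, and it is trivially minimal.

{}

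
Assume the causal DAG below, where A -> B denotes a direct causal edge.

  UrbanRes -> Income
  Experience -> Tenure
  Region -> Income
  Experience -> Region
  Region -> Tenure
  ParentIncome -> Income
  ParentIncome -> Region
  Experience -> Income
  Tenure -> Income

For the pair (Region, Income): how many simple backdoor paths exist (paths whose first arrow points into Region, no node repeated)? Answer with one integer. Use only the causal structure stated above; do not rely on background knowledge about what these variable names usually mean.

3

A backdoor path from Region to Income is any simple undirected path whose first edge points into Region (i.e. leaves Region via a parent).
Parents of Region: {Experience, ParentIncome}.
Enumerating:
  P1: Region <- Experience -> Tenure -> Income
  P2: Region <- Experience -> Income
  P3: Region <- ParentIncome -> Income
That exhausts the simple backdoor paths. Count: 3.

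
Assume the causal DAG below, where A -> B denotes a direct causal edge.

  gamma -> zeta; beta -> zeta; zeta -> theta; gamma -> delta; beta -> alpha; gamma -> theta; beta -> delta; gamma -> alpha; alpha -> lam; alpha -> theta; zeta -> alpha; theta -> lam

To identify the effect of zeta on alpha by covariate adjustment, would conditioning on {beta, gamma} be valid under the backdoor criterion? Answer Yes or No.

Yes

Backdoor paths from zeta to alpha (paths whose first edge points into zeta):
  P1: zeta <- gamma -> delta <- beta -> alpha
  P2: zeta <- gamma -> alpha
  P3: zeta <- gamma -> theta <- alpha
  P4: zeta <- gamma -> theta -> lam <- alpha
  P5: zeta <- beta -> delta <- gamma -> alpha
  P6: zeta <- beta -> delta <- gamma -> theta <- alpha
  P7: zeta <- beta -> delta <- gamma -> theta -> lam <- alpha
  P8: zeta <- beta -> alpha
Condition 1 (no descendant of zeta in the set): holds — descendants of zeta are {alpha, lam, theta}; none are in {beta, gamma}.
Condition 2 (every backdoor path blocked by {beta, gamma}):
  P1: blocked at fork node gamma ∈ conditioning set.
  P2: blocked at fork node gamma ∈ conditioning set.
  P3: blocked at fork node gamma ∈ conditioning set.
  P4: blocked at fork node gamma ∈ conditioning set.
  P5: blocked at fork node beta ∈ conditioning set.
  P6: blocked at fork node beta ∈ conditioning set.
  P7: blocked at fork node beta ∈ conditioning set.
  P8: blocked at fork node beta ∈ conditioning set.
{beta, gamma} satisfies the backdoor criterion.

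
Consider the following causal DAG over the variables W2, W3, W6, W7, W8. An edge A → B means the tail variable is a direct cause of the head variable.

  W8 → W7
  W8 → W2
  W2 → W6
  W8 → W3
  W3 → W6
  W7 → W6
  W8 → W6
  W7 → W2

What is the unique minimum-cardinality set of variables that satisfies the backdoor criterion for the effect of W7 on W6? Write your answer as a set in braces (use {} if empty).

{W8}

Variables eligible for adjustment (non-descendants of W7, excluding W7 and W6): {W3, W8}.
Backdoor paths from W7 to W6:
  P1: W7 <- W8 -> W3 -> W6
  P2: W7 <- W8 -> W2 -> W6
  P3: W7 <- W8 -> W6
The empty set is not sufficient: P1 (W7 <- W8 -> W3 -> W6) has no collider blocking it and no conditioned non-collider, so it is open.
Try {W8}:
  P1: blocked at fork node W8 ∈ conditioning set.
  P2: blocked at fork node W8 ∈ conditioning set.
  P3: blocked at fork node W8 ∈ conditioning set.
{W8} contains no descendant of W7 and blocks every backdoor path.
No other singleton works — e.g. {W3} leaves P2 open — so {W8} is the unique smallest valid adjustment set.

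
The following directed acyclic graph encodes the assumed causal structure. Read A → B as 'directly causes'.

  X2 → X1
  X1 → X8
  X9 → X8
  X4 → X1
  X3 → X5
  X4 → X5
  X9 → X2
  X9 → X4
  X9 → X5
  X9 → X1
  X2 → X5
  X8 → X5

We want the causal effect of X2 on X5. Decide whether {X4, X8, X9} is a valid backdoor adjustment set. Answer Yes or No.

Backdoor paths from X2 to X5 (paths whose first edge points into X2):
  P1: X2 <- X9 -> X4 -> X1 -> X8 -> X5
  P2: X2 <- X9 -> X4 -> X5
  P3: X2 <- X9 -> X1 <- X4 -> X5
  P4: X2 <- X9 -> X1 -> X8 -> X5
  P5: X2 <- X9 -> X8 <- X1 <- X4 -> X5
  P6: X2 <- X9 -> X8 -> X5
  P7: X2 <- X9 -> X5
Condition 1 (no descendant of X2 in the set): FAILS — X8 is a descendant of X2.
Condition 2 (every backdoor path blocked by {X4, X8, X9}):
  P1: blocked at fork node X9 ∈ conditioning set.
  P2: blocked at fork node X9 ∈ conditioning set.
  P3: blocked at fork node X9 ∈ conditioning set.
  P4: blocked at fork node X9 ∈ conditioning set.
  P5: blocked at fork node X9 ∈ conditioning set.
  P6: blocked at fork node X9 ∈ conditioning set.
  P7: blocked at fork node X9 ∈ conditioning set.
{X4, X8, X9} does not satisfy the backdoor criterion.

No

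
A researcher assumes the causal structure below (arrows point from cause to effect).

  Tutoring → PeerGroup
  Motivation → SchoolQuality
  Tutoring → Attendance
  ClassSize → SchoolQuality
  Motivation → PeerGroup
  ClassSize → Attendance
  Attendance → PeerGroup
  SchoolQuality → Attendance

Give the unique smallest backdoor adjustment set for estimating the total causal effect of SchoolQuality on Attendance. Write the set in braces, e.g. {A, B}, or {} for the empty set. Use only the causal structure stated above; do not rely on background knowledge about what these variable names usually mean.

{ClassSize}

Variables eligible for adjustment (non-descendants of SchoolQuality, excluding SchoolQuality and Attendance): {ClassSize, Motivation, Tutoring}.
Backdoor paths from SchoolQuality to Attendance:
  P1: SchoolQuality <- Motivation -> PeerGroup <- Tutoring -> Attendance
  P2: SchoolQuality <- Motivation -> PeerGroup <- Attendance
  P3: SchoolQuality <- ClassSize -> Attendance
The empty set is not sufficient: P3 (SchoolQuality <- ClassSize -> Attendance) has no collider blocking it and no conditioned non-collider, so it is open.
Try {ClassSize}:
  P1: blocked at collider PeerGroup (neither it nor any descendant is in the conditioning set).
  P2: blocked at collider PeerGroup (neither it nor any descendant is in the conditioning set).
  P3: blocked at fork node ClassSize ∈ conditioning set.
{ClassSize} contains no descendant of SchoolQuality and blocks every backdoor path.
No other singleton works — e.g. {Motivation} leaves P3 open — so {ClassSize} is the unique smallest valid adjustment set.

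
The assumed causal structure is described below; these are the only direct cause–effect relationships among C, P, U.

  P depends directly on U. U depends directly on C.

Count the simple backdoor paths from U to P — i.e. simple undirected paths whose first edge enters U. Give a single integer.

A backdoor path from U to P is any simple undirected path whose first edge points into U (i.e. leaves U via a parent).
Parents of U: {C}.
No simple path from any parent of U reaches P without revisiting U, so there are no backdoor paths.

0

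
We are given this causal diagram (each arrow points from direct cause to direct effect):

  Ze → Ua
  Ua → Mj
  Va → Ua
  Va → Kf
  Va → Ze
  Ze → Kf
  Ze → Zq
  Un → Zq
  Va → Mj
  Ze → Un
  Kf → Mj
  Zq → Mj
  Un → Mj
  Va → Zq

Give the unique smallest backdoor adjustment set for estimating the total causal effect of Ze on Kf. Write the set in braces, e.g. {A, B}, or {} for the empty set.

Variables eligible for adjustment (non-descendants of Ze, excluding Ze and Kf): {Va}.
Backdoor paths from Ze to Kf:
  P1: Ze <- Va -> Ua -> Mj <- Kf
  P2: Ze <- Va -> Kf
  P3: Ze <- Va -> Zq <- Un -> Mj <- Kf
  P4: Ze <- Va -> Zq -> Mj <- Kf
  P5: Ze <- Va -> Mj <- Kf
The empty set is not sufficient: P2 (Ze <- Va -> Kf) has no collider blocking it and no conditioned non-collider, so it is open.
Try {Va}:
  P1: blocked at fork node Va ∈ conditioning set.
  P2: blocked at fork node Va ∈ conditioning set.
  P3: blocked at fork node Va ∈ conditioning set.
  P4: blocked at fork node Va ∈ conditioning set.
  P5: blocked at fork node Va ∈ conditioning set.
{Va} contains no descendant of Ze and blocks every backdoor path.
{Va} is the unique smallest valid adjustment set.

{Va}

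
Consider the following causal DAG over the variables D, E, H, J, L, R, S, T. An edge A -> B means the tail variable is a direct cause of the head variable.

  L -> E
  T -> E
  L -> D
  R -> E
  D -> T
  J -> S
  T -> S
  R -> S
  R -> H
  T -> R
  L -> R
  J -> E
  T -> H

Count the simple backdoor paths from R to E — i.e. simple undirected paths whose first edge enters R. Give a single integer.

A backdoor path from R to E is any simple undirected path whose first edge points into R (i.e. leaves R via a parent).
Parents of R: {L, T}.
Enumerating:
  P1: R <- L -> D -> T -> E
  P2: R <- L -> D -> T -> S <- J -> E
  P3: R <- L -> E
  P4: R <- T <- D <- L -> E
  P5: R <- T -> E
  P6: R <- T -> S <- J -> E
That exhausts the simple backdoor paths. Count: 6.

6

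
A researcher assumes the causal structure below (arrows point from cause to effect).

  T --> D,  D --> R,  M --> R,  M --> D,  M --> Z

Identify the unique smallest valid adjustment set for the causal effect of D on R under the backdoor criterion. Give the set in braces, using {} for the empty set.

{M}

Variables eligible for adjustment (non-descendants of D, excluding D and R): {M, T, Z}.
Backdoor paths from D to R:
  P1: D <- M -> R
The empty set is not sufficient: P1 (D <- M -> R) has no collider blocking it and no conditioned non-collider, so it is open.
Try {M}:
  P1: blocked at fork node M ∈ conditioning set.
{M} contains no descendant of D and blocks every backdoor path.
No other singleton works — e.g. {T} leaves P1 open — so {M} is the unique smallest valid adjustment set.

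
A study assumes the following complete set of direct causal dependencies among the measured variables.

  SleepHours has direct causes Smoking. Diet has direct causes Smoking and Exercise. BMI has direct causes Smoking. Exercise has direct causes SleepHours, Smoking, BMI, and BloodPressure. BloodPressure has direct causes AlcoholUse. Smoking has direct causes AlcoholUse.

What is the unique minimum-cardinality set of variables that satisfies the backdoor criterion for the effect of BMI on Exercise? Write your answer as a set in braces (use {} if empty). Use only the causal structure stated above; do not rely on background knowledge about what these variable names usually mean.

{Smoking}

Variables eligible for adjustment (non-descendants of BMI, excluding BMI and Exercise): {AlcoholUse, BloodPressure, SleepHours, Smoking}.
Backdoor paths from BMI to Exercise:
  P1: BMI <- Smoking <- AlcoholUse -> BloodPressure -> Exercise
  P2: BMI <- Smoking -> SleepHours -> Exercise
  P3: BMI <- Smoking -> Exercise
  P4: BMI <- Smoking -> Diet <- Exercise
The empty set is not sufficient: P1 (BMI <- Smoking <- AlcoholUse -> BloodPressure -> Exercise) has no collider blocking it and no conditioned non-collider, so it is open.
Try {Smoking}:
  P1: blocked at chain node Smoking ∈ conditioning set.
  P2: blocked at fork node Smoking ∈ conditioning set.
  P3: blocked at fork node Smoking ∈ conditioning set.
  P4: blocked at fork node Smoking ∈ conditioning set.
{Smoking} contains no descendant of BMI and blocks every backdoor path.
No other singleton works — e.g. {AlcoholUse} leaves P2 open — so {Smoking} is the unique smallest valid adjustment set.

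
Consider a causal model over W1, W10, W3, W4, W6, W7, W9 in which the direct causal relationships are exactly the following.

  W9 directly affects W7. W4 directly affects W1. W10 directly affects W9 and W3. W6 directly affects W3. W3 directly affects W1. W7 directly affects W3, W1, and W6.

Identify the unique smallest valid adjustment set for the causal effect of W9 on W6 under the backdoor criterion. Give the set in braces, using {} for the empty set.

{}

Variables eligible for adjustment (non-descendants of W9, excluding W9 and W6): {W10, W4}.
Backdoor paths from W9 to W6:
  P1: W9 <- W10 -> W3 <- W7 -> W6
  P2: W9 <- W10 -> W3 <- W6
  P3: W9 <- W10 -> W3 -> W1 <- W7 -> W6
Each backdoor path contains an unconditioned collider, so every path is already blocked with the empty conditioning set:
  P1: blocked at collider W3 (neither it nor any descendant is in the conditioning set).
  P2: blocked at collider W3 (neither it nor any descendant is in the conditioning set).
  P3: blocked at collider W1 (neither it nor any descendant is in the conditioning set).
The empty set is therefore the unique smallest valid set.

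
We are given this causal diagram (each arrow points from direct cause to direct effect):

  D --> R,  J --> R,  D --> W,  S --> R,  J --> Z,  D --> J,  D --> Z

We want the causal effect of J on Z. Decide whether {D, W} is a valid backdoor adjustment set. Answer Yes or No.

Backdoor paths from J to Z (paths whose first edge points into J):
  P1: J <- D -> Z
Condition 1 (no descendant of J in the set): holds — descendants of J are {R, Z}; none are in {D, W}.
Condition 2 (every backdoor path blocked by {D, W}):
  P1: blocked at fork node D ∈ conditioning set.
{D, W} satisfies the backdoor criterion.

Yes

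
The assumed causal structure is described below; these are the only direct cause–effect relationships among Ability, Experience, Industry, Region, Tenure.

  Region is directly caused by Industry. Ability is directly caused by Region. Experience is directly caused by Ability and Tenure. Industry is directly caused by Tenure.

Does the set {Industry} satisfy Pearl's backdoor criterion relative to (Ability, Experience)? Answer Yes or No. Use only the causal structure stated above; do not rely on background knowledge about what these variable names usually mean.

Backdoor paths from Ability to Experience (paths whose first edge points into Ability):
  P1: Ability <- Region <- Industry <- Tenure -> Experience
Condition 1 (no descendant of Ability in the set): holds — descendants of Ability are {Experience}; none are in {Industry}.
Condition 2 (every backdoor path blocked by {Industry}):
  P1: blocked at chain node Industry ∈ conditioning set.
{Industry} satisfies the backdoor criterion.

Yes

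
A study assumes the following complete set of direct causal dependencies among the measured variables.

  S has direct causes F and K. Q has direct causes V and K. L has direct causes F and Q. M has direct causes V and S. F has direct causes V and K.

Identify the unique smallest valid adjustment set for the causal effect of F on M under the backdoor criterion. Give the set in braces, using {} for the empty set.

Variables eligible for adjustment (non-descendants of F, excluding F and M): {K, Q, V}.
Backdoor paths from F to M:
  P1: F <- V -> Q <- K -> S -> M
  P2: F <- V -> M
  P3: F <- K -> S -> M
  P4: F <- K -> Q <- V -> M
The empty set is not sufficient: P2 (F <- V -> M) has no collider blocking it and no conditioned non-collider, so it is open.
Try {K, V}:
  P1: blocked at fork node V ∈ conditioning set.
  P2: blocked at fork node V ∈ conditioning set.
  P3: blocked at fork node K ∈ conditioning set.
  P4: blocked at fork node K ∈ conditioning set.
{K, V} contains no descendant of F and blocks every backdoor path.
Every element of {K, V} is needed (dropping K leaves P3 open; dropping V leaves P2 open), so no proper subset is valid.
Among all size-2 subsets of the eligible variables, only {K, V} blocks every backdoor path, so it is the unique smallest valid adjustment set.

{K, V}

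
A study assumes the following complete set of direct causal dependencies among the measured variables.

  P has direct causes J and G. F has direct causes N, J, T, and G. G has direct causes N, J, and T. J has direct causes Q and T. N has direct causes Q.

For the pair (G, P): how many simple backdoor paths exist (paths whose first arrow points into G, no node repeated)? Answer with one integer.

7

A backdoor path from G to P is any simple undirected path whose first edge points into G (i.e. leaves G via a parent).
Parents of G: {J, N, T}.
Enumerating:
  P1: G <- T -> J -> P
  P2: G <- T -> F <- J -> P
  P3: G <- T -> F <- N <- Q -> J -> P
  P4: G <- J -> P
  P5: G <- N <- Q -> J -> P
  P6: G <- N -> F <- T -> J -> P
  P7: G <- N -> F <- J -> P
That exhausts the simple backdoor paths. Count: 7.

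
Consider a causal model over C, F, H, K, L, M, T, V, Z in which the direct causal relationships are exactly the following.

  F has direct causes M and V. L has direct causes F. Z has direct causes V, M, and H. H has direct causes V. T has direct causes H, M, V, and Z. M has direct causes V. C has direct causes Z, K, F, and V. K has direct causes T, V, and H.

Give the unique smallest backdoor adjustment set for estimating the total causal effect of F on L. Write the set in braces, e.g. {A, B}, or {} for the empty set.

{}

Variables eligible for adjustment (non-descendants of F, excluding F and L): {H, K, M, T, V, Z}.
Backdoor paths from F to L:
  (none)
With no backdoor paths the empty set already satisfies the criterion, and it is trivially minimal.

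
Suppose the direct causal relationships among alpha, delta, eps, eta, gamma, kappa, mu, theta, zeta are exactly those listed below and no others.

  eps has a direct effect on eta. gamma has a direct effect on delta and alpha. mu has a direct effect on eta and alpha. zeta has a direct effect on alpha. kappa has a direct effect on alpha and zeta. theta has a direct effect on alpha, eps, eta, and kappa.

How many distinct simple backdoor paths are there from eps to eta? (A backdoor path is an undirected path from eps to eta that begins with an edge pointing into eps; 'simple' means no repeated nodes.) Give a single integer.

A backdoor path from eps to eta is any simple undirected path whose first edge points into eps (i.e. leaves eps via a parent).
Parents of eps: {theta}.
Enumerating:
  P1: eps <- theta -> kappa -> zeta -> alpha <- mu -> eta
  P2: eps <- theta -> kappa -> alpha <- mu -> eta
  P3: eps <- theta -> eta
  P4: eps <- theta -> alpha <- mu -> eta
That exhausts the simple backdoor paths. Count: 4.

4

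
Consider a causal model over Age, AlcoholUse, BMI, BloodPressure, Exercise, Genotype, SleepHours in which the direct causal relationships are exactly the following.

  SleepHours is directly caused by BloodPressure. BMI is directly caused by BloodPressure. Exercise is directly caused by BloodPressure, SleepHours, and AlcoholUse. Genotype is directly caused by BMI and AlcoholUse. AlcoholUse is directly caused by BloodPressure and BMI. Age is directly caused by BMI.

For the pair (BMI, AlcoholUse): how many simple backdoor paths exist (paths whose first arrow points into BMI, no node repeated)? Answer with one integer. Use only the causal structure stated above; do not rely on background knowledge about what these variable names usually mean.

3

A backdoor path from BMI to AlcoholUse is any simple undirected path whose first edge points into BMI (i.e. leaves BMI via a parent).
Parents of BMI: {BloodPressure}.
Enumerating:
  P1: BMI <- BloodPressure -> SleepHours -> Exercise <- AlcoholUse
  P2: BMI <- BloodPressure -> AlcoholUse
  P3: BMI <- BloodPressure -> Exercise <- AlcoholUse
That exhausts the simple backdoor paths. Count: 3.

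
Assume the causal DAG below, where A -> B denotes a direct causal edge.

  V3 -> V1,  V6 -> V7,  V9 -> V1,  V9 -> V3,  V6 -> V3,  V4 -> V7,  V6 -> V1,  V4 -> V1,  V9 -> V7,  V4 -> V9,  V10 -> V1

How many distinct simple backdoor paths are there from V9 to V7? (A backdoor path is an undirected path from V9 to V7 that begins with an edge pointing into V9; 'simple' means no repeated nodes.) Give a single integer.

3

A backdoor path from V9 to V7 is any simple undirected path whose first edge points into V9 (i.e. leaves V9 via a parent).
Parents of V9: {V4}.
Enumerating:
  P1: V9 <- V4 -> V7
  P2: V9 <- V4 -> V1 <- V6 -> V7
  P3: V9 <- V4 -> V1 <- V3 <- V6 -> V7
That exhausts the simple backdoor paths. Count: 3.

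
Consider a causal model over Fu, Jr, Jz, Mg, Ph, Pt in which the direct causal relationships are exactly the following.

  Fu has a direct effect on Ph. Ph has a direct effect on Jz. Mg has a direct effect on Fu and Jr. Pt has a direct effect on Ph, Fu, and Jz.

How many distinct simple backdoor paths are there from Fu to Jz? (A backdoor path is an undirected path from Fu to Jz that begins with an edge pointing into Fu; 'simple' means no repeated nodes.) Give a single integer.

A backdoor path from Fu to Jz is any simple undirected path whose first edge points into Fu (i.e. leaves Fu via a parent).
Parents of Fu: {Mg, Pt}.
Enumerating:
  P1: Fu <- Pt -> Ph -> Jz
  P2: Fu <- Pt -> Jz
That exhausts the simple backdoor paths. Count: 2.

2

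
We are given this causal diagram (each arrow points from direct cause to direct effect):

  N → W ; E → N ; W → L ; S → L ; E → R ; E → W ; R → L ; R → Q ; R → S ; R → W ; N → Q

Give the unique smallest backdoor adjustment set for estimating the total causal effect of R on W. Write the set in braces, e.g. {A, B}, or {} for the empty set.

Variables eligible for adjustment (non-descendants of R, excluding R and W): {E, N}.
Backdoor paths from R to W:
  P1: R <- E -> N -> W
  P2: R <- E -> W
The empty set is not sufficient: P1 (R <- E -> N -> W) has no collider blocking it and no conditioned non-collider, so it is open.
Try {E}:
  P1: blocked at fork node E ∈ conditioning set.
  P2: blocked at fork node E ∈ conditioning set.
{E} contains no descendant of R and blocks every backdoor path.
No other singleton works — e.g. {N} leaves P2 open — so {E} is the unique smallest valid adjustment set.

{E}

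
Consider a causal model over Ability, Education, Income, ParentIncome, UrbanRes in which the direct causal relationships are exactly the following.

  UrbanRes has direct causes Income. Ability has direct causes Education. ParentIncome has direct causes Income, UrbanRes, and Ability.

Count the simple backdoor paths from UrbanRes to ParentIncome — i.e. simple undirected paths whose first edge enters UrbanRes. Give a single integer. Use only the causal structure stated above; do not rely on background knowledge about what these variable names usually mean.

1

A backdoor path from UrbanRes to ParentIncome is any simple undirected path whose first edge points into UrbanRes (i.e. leaves UrbanRes via a parent).
Parents of UrbanRes: {Income}.
Enumerating:
  P1: UrbanRes <- Income -> ParentIncome
That exhausts the simple backdoor paths. Count: 1.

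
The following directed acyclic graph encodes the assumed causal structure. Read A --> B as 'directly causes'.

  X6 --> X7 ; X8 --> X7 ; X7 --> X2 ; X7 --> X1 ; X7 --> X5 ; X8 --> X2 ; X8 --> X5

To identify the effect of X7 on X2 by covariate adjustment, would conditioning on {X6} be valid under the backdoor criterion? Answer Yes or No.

No

Backdoor paths from X7 to X2 (paths whose first edge points into X7):
  P1: X7 <- X8 -> X2
Condition 1 (no descendant of X7 in the set): holds — descendants of X7 are {X1, X2, X5}; none are in {X6}.
Condition 2 (every backdoor path blocked by {X6}):
  P1: open — no interior node is in the conditioning set.
{X6} does not satisfy the backdoor criterion.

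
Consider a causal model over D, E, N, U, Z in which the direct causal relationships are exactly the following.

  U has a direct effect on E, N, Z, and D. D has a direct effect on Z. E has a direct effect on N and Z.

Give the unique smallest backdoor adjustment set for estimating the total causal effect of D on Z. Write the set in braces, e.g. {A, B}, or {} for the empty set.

{U}

Variables eligible for adjustment (non-descendants of D, excluding D and Z): {E, N, U}.
Backdoor paths from D to Z:
  P1: D <- U -> E -> Z
  P2: D <- U -> Z
  P3: D <- U -> N <- E -> Z
The empty set is not sufficient: P1 (D <- U -> E -> Z) has no collider blocking it and no conditioned non-collider, so it is open.
Try {U}:
  P1: blocked at fork node U ∈ conditioning set.
  P2: blocked at fork node U ∈ conditioning set.
  P3: blocked at fork node U ∈ conditioning set.
{U} contains no descendant of D and blocks every backdoor path.
No other singleton works — e.g. {E} leaves P2 open — so {U} is the unique smallest valid adjustment set.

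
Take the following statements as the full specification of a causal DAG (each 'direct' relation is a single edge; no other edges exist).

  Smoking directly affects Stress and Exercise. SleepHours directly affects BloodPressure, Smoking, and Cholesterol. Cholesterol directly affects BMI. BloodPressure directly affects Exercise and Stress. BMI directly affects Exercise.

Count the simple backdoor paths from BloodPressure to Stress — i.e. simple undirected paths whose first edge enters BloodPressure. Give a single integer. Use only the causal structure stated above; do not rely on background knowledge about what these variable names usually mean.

2

A backdoor path from BloodPressure to Stress is any simple undirected path whose first edge points into BloodPressure (i.e. leaves BloodPressure via a parent).
Parents of BloodPressure: {SleepHours}.
Enumerating:
  P1: BloodPressure <- SleepHours -> Smoking -> Stress
  P2: BloodPressure <- SleepHours -> Cholesterol -> BMI -> Exercise <- Smoking -> Stress
That exhausts the simple backdoor paths. Count: 2.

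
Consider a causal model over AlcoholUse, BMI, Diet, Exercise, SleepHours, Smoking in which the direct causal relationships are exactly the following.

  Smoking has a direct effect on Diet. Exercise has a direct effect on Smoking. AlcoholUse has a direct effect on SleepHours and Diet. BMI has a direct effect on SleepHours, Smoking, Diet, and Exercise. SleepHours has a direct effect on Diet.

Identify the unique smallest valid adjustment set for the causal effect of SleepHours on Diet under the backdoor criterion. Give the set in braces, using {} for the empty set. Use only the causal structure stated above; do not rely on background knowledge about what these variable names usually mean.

{AlcoholUse, BMI}

Variables eligible for adjustment (non-descendants of SleepHours, excluding SleepHours and Diet): {AlcoholUse, BMI, Exercise, Smoking}.
Backdoor paths from SleepHours to Diet:
  P1: SleepHours <- BMI -> Exercise -> Smoking -> Diet
  P2: SleepHours <- BMI -> Smoking -> Diet
  P3: SleepHours <- BMI -> Diet
  P4: SleepHours <- AlcoholUse -> Diet
The empty set is not sufficient: P1 (SleepHours <- BMI -> Exercise -> Smoking -> Diet) has no collider blocking it and no conditioned non-collider, so it is open.
Try {AlcoholUse, BMI}:
  P1: blocked at fork node BMI ∈ conditioning set.
  P2: blocked at fork node BMI ∈ conditioning set.
  P3: blocked at fork node BMI ∈ conditioning set.
  P4: blocked at fork node AlcoholUse ∈ conditioning set.
{AlcoholUse, BMI} contains no descendant of SleepHours and blocks every backdoor path.
Every element of {AlcoholUse, BMI} is needed (dropping AlcoholUse leaves P4 open; dropping BMI leaves P1 open), so no proper subset is valid.
Among all size-2 subsets of the eligible variables, only {AlcoholUse, BMI} blocks every backdoor path, so it is the unique smallest valid adjustment set.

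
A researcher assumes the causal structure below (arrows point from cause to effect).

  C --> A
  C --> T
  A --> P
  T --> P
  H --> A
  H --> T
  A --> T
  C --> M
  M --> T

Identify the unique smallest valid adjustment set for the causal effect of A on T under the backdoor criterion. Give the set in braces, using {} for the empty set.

{C, H}

Variables eligible for adjustment (non-descendants of A, excluding A and T): {C, H, M}.
Backdoor paths from A to T:
  P1: A <- C -> M -> T
  P2: A <- C -> T
  P3: A <- H -> T
The empty set is not sufficient: P1 (A <- C -> M -> T) has no collider blocking it and no conditioned non-collider, so it is open.
Try {C, H}:
  P1: blocked at fork node C ∈ conditioning set.
  P2: blocked at fork node C ∈ conditioning set.
  P3: blocked at fork node H ∈ conditioning set.
{C, H} contains no descendant of A and blocks every backdoor path.
Every element of {C, H} is needed (dropping C leaves P1 open; dropping H leaves P3 open), so no proper subset is valid.
Among all size-2 subsets of the eligible variables, only {C, H} blocks every backdoor path, so it is the unique smallest valid adjustment set.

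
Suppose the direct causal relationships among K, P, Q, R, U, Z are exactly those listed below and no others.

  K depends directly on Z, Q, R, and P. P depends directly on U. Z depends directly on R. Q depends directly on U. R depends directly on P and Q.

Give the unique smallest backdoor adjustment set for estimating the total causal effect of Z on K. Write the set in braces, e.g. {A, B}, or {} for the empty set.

Variables eligible for adjustment (non-descendants of Z, excluding Z and K): {P, Q, R, U}.
Backdoor paths from Z to K:
  P1: Z <- R <- P <- U -> Q -> K
  P2: Z <- R <- P -> K
  P3: Z <- R <- Q <- U -> P -> K
  P4: Z <- R <- Q -> K
  P5: Z <- R -> K
The empty set is not sufficient: P1 (Z <- R <- P <- U -> Q -> K) has no collider blocking it and no conditioned non-collider, so it is open.
Try {R}:
  P1: blocked at chain node R ∈ conditioning set.
  P2: blocked at chain node R ∈ conditioning set.
  P3: blocked at chain node R ∈ conditioning set.
  P4: blocked at chain node R ∈ conditioning set.
  P5: blocked at fork node R ∈ conditioning set.
{R} contains no descendant of Z and blocks every backdoor path.
No other singleton works — e.g. {U} leaves P2 open — so {R} is the unique smallest valid adjustment set.

{R}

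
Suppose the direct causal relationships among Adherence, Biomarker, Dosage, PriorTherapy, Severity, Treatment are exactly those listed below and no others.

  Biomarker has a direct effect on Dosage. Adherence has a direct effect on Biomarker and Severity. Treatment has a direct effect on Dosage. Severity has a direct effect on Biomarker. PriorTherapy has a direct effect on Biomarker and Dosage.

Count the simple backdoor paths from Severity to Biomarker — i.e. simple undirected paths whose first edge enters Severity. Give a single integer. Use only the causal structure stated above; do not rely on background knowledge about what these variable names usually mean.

1

A backdoor path from Severity to Biomarker is any simple undirected path whose first edge points into Severity (i.e. leaves Severity via a parent).
Parents of Severity: {Adherence}.
Enumerating:
  P1: Severity <- Adherence -> Biomarker
That exhausts the simple backdoor paths. Count: 1.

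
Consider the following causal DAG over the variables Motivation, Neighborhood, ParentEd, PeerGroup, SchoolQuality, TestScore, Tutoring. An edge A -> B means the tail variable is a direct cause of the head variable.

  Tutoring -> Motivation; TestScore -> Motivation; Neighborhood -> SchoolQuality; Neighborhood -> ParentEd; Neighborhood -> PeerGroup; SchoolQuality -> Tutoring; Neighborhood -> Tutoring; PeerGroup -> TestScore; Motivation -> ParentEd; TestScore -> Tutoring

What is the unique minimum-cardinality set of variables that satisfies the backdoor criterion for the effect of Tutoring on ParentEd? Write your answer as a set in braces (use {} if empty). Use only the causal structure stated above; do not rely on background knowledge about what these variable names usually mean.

{Neighborhood, TestScore}

Variables eligible for adjustment (non-descendants of Tutoring, excluding Tutoring and ParentEd): {Neighborhood, PeerGroup, SchoolQuality, TestScore}.
Backdoor paths from Tutoring to ParentEd:
  P1: Tutoring <- Neighborhood -> PeerGroup -> TestScore -> Motivation -> ParentEd
  P2: Tutoring <- Neighborhood -> ParentEd
  P3: Tutoring <- SchoolQuality <- Neighborhood -> PeerGroup -> TestScore -> Motivation -> ParentEd
  P4: Tutoring <- SchoolQuality <- Neighborhood -> ParentEd
  P5: Tutoring <- TestScore <- PeerGroup <- Neighborhood -> ParentEd
  P6: Tutoring <- TestScore -> Motivation -> ParentEd
The empty set is not sufficient: P1 (Tutoring <- Neighborhood -> PeerGroup -> TestScore -> Motivation -> ParentEd) has no collider blocking it and no conditioned non-collider, so it is open.
Try {Neighborhood, TestScore}:
  P1: blocked at fork node Neighborhood ∈ conditioning set.
  P2: blocked at fork node Neighborhood ∈ conditioning set.
  P3: blocked at fork node Neighborhood ∈ conditioning set.
  P4: blocked at fork node Neighborhood ∈ conditioning set.
  P5: blocked at chain node TestScore ∈ conditioning set.
  P6: blocked at fork node TestScore ∈ conditioning set.
{Neighborhood, TestScore} contains no descendant of Tutoring and blocks every backdoor path.
Every element of {Neighborhood, TestScore} is needed (dropping Neighborhood leaves P2 open; dropping TestScore leaves P6 open), so no proper subset is valid.
Among all size-2 subsets of the eligible variables, only {Neighborhood, TestScore} blocks every backdoor path, so it is the unique smallest valid adjustment set.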